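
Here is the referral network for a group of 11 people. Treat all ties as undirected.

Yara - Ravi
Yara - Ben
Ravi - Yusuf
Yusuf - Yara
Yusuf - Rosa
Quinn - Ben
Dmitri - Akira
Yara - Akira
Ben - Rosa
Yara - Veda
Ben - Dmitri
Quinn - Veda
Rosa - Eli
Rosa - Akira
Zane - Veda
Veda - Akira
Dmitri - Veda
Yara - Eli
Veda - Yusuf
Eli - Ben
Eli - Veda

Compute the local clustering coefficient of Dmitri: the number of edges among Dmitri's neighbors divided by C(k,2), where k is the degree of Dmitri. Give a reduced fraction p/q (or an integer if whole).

1/3

Dmitri's neighbors: Akira, Ben, and Veda (k = 3).
Possible neighbor pairs: C(3,2) = 3. Edges among them: Akira–Veda → e = 1.
Clustering(Dmitri) = 1/3.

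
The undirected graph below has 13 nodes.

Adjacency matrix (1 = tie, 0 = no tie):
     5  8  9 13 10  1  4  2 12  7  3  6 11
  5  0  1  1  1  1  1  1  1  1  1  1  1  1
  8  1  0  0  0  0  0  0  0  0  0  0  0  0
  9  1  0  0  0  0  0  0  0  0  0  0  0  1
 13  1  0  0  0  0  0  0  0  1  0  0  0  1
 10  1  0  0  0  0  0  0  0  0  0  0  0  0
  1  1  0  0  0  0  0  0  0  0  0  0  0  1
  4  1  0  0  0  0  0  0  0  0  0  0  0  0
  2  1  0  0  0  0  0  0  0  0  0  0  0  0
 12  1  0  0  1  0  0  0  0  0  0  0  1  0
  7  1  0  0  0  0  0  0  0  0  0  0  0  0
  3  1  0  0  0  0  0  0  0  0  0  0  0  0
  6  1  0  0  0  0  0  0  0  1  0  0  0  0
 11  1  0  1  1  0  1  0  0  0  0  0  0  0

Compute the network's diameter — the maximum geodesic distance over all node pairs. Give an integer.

Eccentricity of each node (its greatest distance to any other): 1:2, 2:2, 3:2, 4:2, 5:1, 6:2, 7:2, 8:2, 9:2, 10:2, 11:2, 12:2, 13:2.
The maximum eccentricity is 2, realized for instance by the pair 8–9 via 8 – 5 – 9. So the diameter is 2.

2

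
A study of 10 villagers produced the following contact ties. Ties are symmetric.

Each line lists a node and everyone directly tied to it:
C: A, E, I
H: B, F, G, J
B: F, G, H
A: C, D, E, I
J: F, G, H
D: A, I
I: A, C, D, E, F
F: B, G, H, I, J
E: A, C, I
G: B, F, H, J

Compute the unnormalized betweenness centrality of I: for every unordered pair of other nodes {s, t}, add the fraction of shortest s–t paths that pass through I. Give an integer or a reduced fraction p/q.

Pairs whose geodesics pass through I — D–C: 1/2; D–E: 1/2; D–J: 1; D–H: 1; D–G: 1; D–F: 1; D–B: 1; C–J: 1; C–H: 1; C–G: 1; C–F: 1; C–B: 1; E–J: 1; E–H: 1 … (+8 more pairs).
All other pairs contribute 0.
Summing the contributions gives betweenness(I) = 21.

21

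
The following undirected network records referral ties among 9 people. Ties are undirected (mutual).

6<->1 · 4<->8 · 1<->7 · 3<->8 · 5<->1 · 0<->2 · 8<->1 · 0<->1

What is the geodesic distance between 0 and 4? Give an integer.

One shortest route is 0 – 1 – 8 – 4, which uses 3 edges, and at distance 2 from 0 we only reach {5, 6, 7, 8}, which does not include 4. So d(0,4) = 3.

3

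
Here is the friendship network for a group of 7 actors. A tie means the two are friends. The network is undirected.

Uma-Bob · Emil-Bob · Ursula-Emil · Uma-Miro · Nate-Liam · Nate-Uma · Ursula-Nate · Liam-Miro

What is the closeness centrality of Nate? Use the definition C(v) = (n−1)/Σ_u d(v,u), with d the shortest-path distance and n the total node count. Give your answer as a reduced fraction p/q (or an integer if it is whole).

2/3

Distances from Nate: Bob:2, Emil:2, Liam:1, Miro:2, Uma:1, Ursula:1. Sum = 9.
n = 7, so closeness = 6/9 = 2/3.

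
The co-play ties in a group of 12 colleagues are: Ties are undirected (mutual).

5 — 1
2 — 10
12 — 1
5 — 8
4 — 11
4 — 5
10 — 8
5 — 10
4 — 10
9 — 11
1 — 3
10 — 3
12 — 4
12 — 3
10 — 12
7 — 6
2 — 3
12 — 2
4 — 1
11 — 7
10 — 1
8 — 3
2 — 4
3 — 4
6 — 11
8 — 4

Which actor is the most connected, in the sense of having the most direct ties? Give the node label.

Degrees — 1:5, 2:4, 3:6, 4:8, 5:4, 6:2, 7:2, 8:4, 9:1, 10:7, 11:4, 12:5.
The maximum is 8, attained only by 4.

4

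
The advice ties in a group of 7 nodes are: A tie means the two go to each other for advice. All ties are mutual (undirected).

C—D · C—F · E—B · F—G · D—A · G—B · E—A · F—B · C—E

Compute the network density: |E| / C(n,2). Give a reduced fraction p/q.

3/7

There are 9 edges and 7 nodes, so the maximum possible is C(7,2) = 21.
Density = 9/21 = 3/7.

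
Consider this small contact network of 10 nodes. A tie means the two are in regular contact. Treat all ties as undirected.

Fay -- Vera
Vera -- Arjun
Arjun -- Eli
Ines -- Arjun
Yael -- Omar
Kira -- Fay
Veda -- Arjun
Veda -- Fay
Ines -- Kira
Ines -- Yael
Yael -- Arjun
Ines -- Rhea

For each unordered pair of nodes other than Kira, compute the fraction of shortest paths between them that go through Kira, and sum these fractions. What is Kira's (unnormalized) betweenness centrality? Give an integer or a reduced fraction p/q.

Pairs whose geodesics pass through Kira — Ines–Fay: 1; Rhea–Fay: 1; Fay–Yael: 1/3; Fay–Omar: 1/3.
All other pairs contribute 0.
Summing the contributions gives betweenness(Kira) = 8/3.

8/3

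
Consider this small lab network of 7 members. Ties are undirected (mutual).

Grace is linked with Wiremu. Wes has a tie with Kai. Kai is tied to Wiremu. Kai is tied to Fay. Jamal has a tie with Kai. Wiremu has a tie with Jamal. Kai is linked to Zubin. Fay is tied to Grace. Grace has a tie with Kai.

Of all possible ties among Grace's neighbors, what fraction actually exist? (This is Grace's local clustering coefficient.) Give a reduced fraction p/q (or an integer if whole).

2/3

Grace's neighbors: Fay, Kai, and Wiremu (k = 3).
Possible neighbor pairs: C(3,2) = 3. Edges among them: Fay–Kai, Kai–Wiremu → e = 2.
Clustering(Grace) = 2/3.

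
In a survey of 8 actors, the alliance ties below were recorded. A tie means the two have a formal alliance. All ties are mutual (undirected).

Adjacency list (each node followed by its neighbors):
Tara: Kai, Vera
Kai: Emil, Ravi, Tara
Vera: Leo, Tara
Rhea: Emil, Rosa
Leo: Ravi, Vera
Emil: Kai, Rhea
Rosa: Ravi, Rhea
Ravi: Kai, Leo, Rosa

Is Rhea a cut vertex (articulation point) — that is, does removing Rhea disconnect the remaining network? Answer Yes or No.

No

Even without Rhea, every remaining node can still reach every other (the residual graph is connected), so Rhea is not a cut vertex.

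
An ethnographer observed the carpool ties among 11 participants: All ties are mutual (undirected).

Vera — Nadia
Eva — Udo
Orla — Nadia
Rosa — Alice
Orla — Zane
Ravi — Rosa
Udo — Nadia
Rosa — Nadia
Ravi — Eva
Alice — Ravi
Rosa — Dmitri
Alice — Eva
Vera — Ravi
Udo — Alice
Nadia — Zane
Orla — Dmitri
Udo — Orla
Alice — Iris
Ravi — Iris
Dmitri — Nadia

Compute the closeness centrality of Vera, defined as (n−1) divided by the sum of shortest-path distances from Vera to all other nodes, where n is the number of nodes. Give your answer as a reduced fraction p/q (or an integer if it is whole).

Distances from Vera: Alice:2, Dmitri:2, Eva:2, Iris:2, Nadia:1, Orla:2, Ravi:1, Rosa:2, Udo:2, Zane:2. Sum = 18.
n = 11, so closeness = 10/18 = 5/9.

5/9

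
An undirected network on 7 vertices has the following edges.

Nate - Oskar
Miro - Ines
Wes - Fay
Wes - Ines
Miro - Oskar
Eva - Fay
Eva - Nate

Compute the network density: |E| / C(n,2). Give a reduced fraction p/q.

1/3

There are 7 edges and 7 nodes, so the maximum possible is C(7,2) = 21.
Density = 7/21 = 1/3.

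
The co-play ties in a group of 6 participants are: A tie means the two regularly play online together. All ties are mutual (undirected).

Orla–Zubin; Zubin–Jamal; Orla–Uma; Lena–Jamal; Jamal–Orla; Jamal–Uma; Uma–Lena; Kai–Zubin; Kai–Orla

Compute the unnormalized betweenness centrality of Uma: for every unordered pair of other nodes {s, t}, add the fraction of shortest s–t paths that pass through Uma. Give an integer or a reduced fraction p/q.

5/6

Pairs whose geodesics pass through Uma — Orla–Lena: 1/2; Kai–Lena: 1/3.
All other pairs contribute 0.
Summing the contributions gives betweenness(Uma) = 5/6.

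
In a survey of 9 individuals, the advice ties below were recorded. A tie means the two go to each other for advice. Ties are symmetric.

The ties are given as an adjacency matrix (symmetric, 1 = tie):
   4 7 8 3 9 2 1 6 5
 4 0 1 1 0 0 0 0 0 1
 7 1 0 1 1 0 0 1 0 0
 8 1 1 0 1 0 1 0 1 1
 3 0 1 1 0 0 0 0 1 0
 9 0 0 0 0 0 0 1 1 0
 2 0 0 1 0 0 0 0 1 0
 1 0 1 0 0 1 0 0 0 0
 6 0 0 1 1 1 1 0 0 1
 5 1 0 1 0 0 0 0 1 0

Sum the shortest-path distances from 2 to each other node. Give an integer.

Distances from 2: 1:3, 3:2, 4:2, 5:2, 6:1, 7:2, 8:1, 9:2.
Sum = 3 + 2 + 2 + 2 + 1 + 2 + 1 + 2 = 15.

15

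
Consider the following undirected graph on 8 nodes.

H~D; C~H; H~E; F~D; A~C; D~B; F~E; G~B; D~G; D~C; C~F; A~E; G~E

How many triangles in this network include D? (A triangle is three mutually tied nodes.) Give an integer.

D's neighbors: B, C, F, G, and H.
Neighbor pairs that are themselves tied: D–B–G; D–C–F; D–C–H. Each forms one triangle with D, for 3 in total.

3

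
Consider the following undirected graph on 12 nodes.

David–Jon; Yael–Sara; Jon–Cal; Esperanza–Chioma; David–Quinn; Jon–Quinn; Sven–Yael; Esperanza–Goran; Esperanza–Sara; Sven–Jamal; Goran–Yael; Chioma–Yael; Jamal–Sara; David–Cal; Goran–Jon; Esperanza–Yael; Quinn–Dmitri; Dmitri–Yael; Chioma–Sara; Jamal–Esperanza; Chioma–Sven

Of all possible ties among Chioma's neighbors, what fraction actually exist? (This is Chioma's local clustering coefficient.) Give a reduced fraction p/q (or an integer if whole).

Chioma's neighbors: Esperanza, Sara, Sven, and Yael (k = 4).
Possible neighbor pairs: C(4,2) = 6. Edges among them: Esperanza–Sara, Esperanza–Yael, Sara–Yael, Sven–Yael → e = 4.
Clustering(Chioma) = 4/6 = 2/3.

2/3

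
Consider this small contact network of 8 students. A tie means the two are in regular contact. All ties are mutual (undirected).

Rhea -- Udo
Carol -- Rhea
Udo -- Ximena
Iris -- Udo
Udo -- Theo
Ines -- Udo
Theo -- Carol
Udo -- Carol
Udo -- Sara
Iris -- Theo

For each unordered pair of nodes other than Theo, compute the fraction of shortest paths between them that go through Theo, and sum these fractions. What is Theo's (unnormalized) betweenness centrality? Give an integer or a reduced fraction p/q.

1/2

Pairs whose geodesics pass through Theo — Iris–Carol: 1/2.
All other pairs contribute 0.
Summing the contributions gives betweenness(Theo) = 1/2.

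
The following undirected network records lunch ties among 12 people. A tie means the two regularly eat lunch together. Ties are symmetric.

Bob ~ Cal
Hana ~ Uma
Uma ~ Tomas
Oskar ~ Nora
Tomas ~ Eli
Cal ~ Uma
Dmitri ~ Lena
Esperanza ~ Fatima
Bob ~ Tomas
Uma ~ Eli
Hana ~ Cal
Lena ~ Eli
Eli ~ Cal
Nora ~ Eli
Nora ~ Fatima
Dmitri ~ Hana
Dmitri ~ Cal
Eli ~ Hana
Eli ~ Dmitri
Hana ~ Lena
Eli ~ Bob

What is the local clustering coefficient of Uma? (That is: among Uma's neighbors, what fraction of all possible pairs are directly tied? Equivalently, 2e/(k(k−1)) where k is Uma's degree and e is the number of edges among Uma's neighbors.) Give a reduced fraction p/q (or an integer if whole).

2/3

Uma's neighbors: Cal, Eli, Hana, and Tomas (k = 4).
Possible neighbor pairs: C(4,2) = 6. Edges among them: Cal–Eli, Cal–Hana, Eli–Hana, Eli–Tomas → e = 4.
Clustering(Uma) = 4/6 = 2/3.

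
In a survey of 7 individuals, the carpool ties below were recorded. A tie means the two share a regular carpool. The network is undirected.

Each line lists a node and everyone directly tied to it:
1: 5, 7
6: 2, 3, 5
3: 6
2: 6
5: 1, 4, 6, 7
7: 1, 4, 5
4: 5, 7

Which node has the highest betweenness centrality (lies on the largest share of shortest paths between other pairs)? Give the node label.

Unnormalized betweenness of each node: 1:0, 2:0, 3:0, 4:0, 5:19/2, 6:9, 7:1/2.
5 has the largest value, 19/2, making it the main broker — the node through which the most shortest paths run.

5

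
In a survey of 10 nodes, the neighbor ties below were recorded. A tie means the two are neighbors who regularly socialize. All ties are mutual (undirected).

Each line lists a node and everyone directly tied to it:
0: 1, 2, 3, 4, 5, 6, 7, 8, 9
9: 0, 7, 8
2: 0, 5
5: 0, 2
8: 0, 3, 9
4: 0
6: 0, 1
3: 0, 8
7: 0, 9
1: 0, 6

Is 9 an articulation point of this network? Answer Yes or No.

No

Even without 9, every remaining node can still reach every other (the residual graph is connected), so 9 is not a cut vertex.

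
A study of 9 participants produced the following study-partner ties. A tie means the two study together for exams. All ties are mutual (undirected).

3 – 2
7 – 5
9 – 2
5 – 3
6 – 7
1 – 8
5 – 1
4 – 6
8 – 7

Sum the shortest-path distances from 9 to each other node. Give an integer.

30

Distances from 9: 1:4, 2:1, 3:2, 4:6, 5:3, 6:5, 7:4, 8:5.
Sum = 4 + 1 + 2 + 6 + 3 + 5 + 4 + 5 = 30.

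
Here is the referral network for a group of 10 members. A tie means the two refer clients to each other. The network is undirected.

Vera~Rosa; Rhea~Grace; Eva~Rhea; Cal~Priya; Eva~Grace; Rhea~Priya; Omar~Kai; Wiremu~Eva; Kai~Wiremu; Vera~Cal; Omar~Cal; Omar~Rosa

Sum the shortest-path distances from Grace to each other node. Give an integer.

25

Distances from Grace: Cal:3, Eva:1, Kai:3, Omar:4, Priya:2, Rhea:1, Rosa:5, Vera:4, Wiremu:2.
Sum = 3 + 1 + 3 + 4 + 2 + 1 + 5 + 4 + 2 = 25.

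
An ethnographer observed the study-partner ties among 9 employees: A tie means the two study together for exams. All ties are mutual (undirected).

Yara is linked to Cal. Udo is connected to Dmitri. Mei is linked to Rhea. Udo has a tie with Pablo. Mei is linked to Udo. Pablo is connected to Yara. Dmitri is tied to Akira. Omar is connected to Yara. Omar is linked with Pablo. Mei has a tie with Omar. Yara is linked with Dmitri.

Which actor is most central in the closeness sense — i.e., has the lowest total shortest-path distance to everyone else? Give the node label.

Yara

Farness (sum of distances to all others) for each node — Akira:21, Cal:20, Dmitri:14, Mei:15, Omar:14, Pablo:15, Rhea:22, Udo:14, Yara:13.
The smallest farness is 13, for Yara, so Yara has the highest closeness.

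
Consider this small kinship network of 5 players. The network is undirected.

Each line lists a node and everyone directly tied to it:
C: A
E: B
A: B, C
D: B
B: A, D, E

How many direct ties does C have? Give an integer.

1

C is directly tied to A. That is 1 neighbor, so the degree of C is 1.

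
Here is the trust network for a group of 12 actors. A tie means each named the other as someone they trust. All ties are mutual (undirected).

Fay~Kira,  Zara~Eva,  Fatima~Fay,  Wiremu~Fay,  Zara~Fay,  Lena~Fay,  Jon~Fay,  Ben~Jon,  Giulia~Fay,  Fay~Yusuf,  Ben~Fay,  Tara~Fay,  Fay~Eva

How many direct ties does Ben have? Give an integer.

Ben is directly tied to Fay and Jon. That is 2 neighbors, so the degree of Ben is 2.

2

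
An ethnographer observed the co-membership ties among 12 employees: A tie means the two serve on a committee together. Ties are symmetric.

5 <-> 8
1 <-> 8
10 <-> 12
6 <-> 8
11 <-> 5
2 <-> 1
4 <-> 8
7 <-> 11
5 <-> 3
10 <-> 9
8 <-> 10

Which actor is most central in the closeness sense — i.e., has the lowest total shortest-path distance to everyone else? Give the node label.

8

Farness (sum of distances to all others) for each node — 1:26, 2:36, 3:32, 4:28, 5:22, 6:28, 7:40, 8:18, 9:34, 10:24, 11:30, 12:34.
The smallest farness is 18, for 8, so 8 has the highest closeness.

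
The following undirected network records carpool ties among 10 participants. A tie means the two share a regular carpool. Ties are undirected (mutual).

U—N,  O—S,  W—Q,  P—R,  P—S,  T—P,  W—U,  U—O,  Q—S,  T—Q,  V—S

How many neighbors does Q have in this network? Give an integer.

Q is directly tied to S, T, and W. That is 3 neighbors, so the degree of Q is 3.

3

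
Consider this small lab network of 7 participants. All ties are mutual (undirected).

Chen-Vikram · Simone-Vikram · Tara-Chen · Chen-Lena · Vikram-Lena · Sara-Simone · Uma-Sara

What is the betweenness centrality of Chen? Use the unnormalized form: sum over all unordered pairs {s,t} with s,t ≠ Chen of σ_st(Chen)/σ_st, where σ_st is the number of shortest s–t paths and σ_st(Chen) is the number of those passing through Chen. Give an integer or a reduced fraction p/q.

Pairs whose geodesics pass through Chen — Uma–Tara: 1; Sara–Tara: 1; Lena–Tara: 1; Tara–Simone: 1; Tara–Vikram: 1.
All other pairs contribute 0.
Summing the contributions gives betweenness(Chen) = 5.

5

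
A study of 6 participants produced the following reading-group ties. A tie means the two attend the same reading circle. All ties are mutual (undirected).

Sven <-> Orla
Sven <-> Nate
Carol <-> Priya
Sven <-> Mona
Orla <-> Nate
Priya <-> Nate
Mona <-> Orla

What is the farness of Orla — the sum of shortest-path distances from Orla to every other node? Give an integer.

Distances from Orla: Carol:3, Mona:1, Nate:1, Priya:2, Sven:1.
Sum = 3 + 1 + 1 + 2 + 1 = 8.

8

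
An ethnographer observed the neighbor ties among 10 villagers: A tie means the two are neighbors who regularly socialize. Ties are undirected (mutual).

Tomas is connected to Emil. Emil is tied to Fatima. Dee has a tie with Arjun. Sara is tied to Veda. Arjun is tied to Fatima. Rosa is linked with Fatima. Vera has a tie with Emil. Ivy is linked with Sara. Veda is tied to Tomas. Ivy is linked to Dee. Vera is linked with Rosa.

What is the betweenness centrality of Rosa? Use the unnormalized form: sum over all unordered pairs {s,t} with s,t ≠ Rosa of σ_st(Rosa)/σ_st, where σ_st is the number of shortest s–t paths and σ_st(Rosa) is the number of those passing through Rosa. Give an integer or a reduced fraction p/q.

11/6

Pairs whose geodesics pass through Rosa — Vera–Fatima: 1/2; Vera–Arjun: 1/2; Vera–Dee: 1/2; Vera–Ivy: 1/3.
All other pairs contribute 0.
Summing the contributions gives betweenness(Rosa) = 11/6.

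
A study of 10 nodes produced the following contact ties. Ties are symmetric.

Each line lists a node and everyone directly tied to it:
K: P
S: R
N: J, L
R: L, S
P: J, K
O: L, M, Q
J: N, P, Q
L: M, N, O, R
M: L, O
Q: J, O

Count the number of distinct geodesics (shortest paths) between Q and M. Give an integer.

1

The shortest distance is 2, and the only length-2 path is Q–O–M. So there is exactly 1 shortest path.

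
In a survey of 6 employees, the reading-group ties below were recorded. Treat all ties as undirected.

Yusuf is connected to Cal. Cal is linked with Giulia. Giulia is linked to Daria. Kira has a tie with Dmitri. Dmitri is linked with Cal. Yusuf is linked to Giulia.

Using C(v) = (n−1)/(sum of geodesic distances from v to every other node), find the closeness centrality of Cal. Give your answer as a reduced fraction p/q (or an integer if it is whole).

Distances from Cal: Daria:2, Dmitri:1, Giulia:1, Kira:2, Yusuf:1. Sum = 7.
n = 6, so closeness = 5/7.

5/7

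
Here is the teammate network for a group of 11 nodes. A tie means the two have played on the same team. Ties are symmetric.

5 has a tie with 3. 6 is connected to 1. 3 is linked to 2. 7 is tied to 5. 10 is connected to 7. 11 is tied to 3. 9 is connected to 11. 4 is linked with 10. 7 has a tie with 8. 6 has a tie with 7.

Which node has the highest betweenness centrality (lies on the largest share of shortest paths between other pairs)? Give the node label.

Unnormalized betweenness of each node: 1:0, 2:0, 3:23, 4:0, 5:24, 6:9, 7:33, 8:0, 9:0, 10:9, 11:9.
7 has the largest value, 33, making it the main broker — the node through which the most shortest paths run.

7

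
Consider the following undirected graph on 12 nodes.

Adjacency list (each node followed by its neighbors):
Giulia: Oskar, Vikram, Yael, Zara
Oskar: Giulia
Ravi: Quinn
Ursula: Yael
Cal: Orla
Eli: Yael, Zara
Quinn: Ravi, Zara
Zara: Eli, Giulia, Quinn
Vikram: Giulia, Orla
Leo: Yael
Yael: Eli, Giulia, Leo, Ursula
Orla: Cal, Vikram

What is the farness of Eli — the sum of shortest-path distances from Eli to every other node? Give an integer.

28

Distances from Eli: Cal:5, Giulia:2, Leo:2, Orla:4, Oskar:3, Quinn:2, Ravi:3, Ursula:2, Vikram:3, Yael:1, Zara:1.
Sum = 5 + 2 + 2 + 4 + 3 + 2 + 3 + 2 + 3 + 1 + 1 = 28.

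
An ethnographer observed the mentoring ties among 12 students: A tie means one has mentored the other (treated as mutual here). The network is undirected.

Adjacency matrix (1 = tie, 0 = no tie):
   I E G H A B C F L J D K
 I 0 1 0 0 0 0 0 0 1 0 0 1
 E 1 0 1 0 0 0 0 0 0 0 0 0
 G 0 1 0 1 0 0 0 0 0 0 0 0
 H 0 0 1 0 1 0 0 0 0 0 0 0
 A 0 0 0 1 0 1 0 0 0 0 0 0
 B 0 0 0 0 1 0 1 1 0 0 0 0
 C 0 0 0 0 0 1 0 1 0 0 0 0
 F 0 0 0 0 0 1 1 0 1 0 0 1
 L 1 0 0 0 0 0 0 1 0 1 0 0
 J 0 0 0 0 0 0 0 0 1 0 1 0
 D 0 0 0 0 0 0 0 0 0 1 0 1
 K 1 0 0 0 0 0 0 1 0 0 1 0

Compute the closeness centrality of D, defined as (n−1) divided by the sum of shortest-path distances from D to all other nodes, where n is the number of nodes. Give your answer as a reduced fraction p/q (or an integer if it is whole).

11/30

Distances from D: A:4, B:3, C:3, E:3, F:2, G:4, H:5, I:2, J:1, K:1, L:2. Sum = 30.
n = 12, so closeness = 11/30.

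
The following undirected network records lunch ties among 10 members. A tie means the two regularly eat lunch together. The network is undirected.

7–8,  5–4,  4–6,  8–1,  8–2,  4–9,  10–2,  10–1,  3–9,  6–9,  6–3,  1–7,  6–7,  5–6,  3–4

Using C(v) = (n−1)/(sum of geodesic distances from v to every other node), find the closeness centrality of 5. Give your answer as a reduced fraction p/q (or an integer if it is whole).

9/22

Distances from 5: 1:3, 2:4, 3:2, 4:1, 6:1, 7:2, 8:3, 9:2, 10:4. Sum = 22.
n = 10, so closeness = 9/22.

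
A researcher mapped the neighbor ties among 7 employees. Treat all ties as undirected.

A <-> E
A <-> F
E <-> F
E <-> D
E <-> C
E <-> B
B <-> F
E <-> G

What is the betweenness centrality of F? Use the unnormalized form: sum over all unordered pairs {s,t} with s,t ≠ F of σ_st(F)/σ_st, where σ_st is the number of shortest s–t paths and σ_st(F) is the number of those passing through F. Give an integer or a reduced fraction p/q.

1/2

Pairs whose geodesics pass through F — B–A: 1/2.
All other pairs contribute 0.
Summing the contributions gives betweenness(F) = 1/2.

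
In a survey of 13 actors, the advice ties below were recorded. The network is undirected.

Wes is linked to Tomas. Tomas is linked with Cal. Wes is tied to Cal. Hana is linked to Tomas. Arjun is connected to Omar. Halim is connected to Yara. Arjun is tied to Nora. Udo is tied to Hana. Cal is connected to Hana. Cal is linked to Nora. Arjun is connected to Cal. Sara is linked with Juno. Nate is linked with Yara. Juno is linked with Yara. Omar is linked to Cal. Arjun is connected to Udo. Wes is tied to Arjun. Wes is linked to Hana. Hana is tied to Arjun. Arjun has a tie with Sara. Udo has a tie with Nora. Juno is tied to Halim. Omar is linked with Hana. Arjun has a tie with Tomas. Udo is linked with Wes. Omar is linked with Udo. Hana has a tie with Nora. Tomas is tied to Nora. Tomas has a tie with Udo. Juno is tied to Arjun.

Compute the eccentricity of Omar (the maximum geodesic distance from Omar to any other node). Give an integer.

Distances from Omar: Arjun:1, Cal:1, Halim:3, Hana:1, Juno:2, Nate:4, Nora:2, Sara:2, Tomas:2, Udo:1, Wes:2, Yara:3.
The largest is 4 (to Nate), so the eccentricity of Omar is 4.

4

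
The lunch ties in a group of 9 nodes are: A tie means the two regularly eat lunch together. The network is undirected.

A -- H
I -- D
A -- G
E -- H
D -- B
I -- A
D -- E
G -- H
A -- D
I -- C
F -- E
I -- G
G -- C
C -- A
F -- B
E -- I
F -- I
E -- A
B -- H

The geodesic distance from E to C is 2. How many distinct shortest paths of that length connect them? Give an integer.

The shortest distance is 2. The length-2 paths are: E–I–C; E–A–C.
That gives 2 distinct shortest paths.

2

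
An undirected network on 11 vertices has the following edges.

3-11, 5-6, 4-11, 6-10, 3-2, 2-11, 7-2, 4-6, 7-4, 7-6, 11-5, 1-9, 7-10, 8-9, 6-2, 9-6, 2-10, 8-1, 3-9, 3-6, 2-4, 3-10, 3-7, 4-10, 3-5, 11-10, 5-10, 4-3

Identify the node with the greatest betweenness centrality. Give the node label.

9

Unnormalized betweenness of each node: 1:0, 2:9/20, 3:707/60, 4:9/20, 5:1/5, 6:25/3, 7:0, 8:0, 9:16, 10:77/60, 11:1/2.
9 has the largest value, 16, making it the main broker — the node through which the most shortest paths run.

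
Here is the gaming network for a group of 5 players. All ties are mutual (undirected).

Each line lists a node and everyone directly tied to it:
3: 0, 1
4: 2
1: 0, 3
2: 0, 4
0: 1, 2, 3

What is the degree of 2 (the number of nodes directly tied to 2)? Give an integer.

2

2 is directly tied to 0 and 4. That is 2 neighbors, so the degree of 2 is 2.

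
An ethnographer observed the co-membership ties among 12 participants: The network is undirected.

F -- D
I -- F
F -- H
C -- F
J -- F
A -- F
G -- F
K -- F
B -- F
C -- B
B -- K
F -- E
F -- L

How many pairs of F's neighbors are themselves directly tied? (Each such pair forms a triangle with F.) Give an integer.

F's neighbors: A, B, C, D, E, G, H, I, J, K, and L.
Neighbor pairs that are themselves tied: F–B–C; F–B–K. Each forms one triangle with F, for 2 in total.

2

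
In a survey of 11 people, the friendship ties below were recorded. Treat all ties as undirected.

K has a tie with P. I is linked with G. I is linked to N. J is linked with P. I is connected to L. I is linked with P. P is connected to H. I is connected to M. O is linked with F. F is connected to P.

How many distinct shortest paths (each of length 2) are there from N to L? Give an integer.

The shortest distance is 2, and the only length-2 path is N–I–L. So there is exactly 1 shortest path.

1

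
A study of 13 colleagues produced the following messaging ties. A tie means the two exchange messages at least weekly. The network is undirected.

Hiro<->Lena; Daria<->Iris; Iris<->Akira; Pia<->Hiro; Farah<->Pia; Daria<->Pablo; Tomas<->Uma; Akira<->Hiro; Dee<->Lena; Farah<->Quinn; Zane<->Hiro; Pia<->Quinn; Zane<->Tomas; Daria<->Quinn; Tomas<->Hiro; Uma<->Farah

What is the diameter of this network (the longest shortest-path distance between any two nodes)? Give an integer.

Eccentricity of each node (its greatest distance to any other): Akira:3, Daria:5, Dee:6, Farah:4, Hiro:4, Iris:4, Lena:5, Pablo:6, Pia:3, Quinn:4, Tomas:5, Uma:4, Zane:5.
The maximum eccentricity is 6, realized for instance by the pair Dee–Pablo via Dee – Lena – Hiro – Akira – Iris – Daria – Pablo. So the diameter is 6.

6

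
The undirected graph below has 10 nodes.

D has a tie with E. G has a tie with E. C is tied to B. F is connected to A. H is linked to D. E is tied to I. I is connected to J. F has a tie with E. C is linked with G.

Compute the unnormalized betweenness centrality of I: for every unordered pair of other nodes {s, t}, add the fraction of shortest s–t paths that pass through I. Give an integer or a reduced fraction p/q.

8

Pairs whose geodesics pass through I — A–J: 1; E–J: 1; G–J: 1; J–H: 1; J–F: 1; J–D: 1; J–C: 1; J–B: 1.
All other pairs contribute 0.
Summing the contributions gives betweenness(I) = 8.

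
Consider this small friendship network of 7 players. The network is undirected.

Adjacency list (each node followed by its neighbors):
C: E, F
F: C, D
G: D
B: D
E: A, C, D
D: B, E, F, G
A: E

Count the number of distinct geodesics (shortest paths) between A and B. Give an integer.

The shortest distance is 3, and the only length-3 path is A–E–D–B. So there is exactly 1 shortest path.

1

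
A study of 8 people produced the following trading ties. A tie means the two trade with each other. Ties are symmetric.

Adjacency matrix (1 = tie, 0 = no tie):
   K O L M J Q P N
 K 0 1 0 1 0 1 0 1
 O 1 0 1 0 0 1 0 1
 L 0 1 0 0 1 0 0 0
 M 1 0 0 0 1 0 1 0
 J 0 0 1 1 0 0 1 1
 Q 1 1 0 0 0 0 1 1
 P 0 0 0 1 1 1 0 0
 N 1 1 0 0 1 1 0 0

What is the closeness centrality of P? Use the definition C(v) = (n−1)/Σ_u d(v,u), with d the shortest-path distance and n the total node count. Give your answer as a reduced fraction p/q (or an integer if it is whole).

Distances from P: J:1, K:2, L:2, M:1, N:2, O:2, Q:1. Sum = 11.
n = 8, so closeness = 7/11.

7/11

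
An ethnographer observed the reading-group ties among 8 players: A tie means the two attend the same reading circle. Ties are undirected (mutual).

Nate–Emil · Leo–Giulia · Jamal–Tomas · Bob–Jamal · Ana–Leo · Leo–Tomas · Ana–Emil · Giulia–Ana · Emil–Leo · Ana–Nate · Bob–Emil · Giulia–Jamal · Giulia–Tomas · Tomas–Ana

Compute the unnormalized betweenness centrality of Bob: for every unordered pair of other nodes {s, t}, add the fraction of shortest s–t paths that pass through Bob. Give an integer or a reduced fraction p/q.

4/3

Pairs whose geodesics pass through Bob — Jamal–Nate: 1/3; Jamal–Emil: 1.
All other pairs contribute 0.
Summing the contributions gives betweenness(Bob) = 4/3.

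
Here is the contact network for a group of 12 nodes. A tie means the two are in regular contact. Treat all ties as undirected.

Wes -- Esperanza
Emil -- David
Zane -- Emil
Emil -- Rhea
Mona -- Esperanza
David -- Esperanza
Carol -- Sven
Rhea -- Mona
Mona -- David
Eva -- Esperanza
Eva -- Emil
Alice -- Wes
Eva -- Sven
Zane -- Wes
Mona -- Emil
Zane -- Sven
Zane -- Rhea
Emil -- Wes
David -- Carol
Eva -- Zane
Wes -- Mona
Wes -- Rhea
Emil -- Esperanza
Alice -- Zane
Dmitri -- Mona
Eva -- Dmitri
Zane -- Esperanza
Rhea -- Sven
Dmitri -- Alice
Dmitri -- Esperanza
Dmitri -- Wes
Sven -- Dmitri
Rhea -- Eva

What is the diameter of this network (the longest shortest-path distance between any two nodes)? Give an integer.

Eccentricity of each node (its greatest distance to any other): Alice:3, Carol:3, David:3, Dmitri:2, Emil:2, Esperanza:2, Eva:2, Mona:2, Rhea:2, Sven:2, Wes:3, Zane:2.
The maximum eccentricity is 3, realized for instance by the pair Wes–Carol via Wes – Mona – David – Carol. So the diameter is 3.

3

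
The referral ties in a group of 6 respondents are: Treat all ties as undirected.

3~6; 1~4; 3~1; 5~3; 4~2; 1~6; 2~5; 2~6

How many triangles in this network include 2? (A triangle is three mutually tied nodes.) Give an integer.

2's neighbors are 4, 5, and 6, but none of them are tied to each other, so no triangle contains 2.

0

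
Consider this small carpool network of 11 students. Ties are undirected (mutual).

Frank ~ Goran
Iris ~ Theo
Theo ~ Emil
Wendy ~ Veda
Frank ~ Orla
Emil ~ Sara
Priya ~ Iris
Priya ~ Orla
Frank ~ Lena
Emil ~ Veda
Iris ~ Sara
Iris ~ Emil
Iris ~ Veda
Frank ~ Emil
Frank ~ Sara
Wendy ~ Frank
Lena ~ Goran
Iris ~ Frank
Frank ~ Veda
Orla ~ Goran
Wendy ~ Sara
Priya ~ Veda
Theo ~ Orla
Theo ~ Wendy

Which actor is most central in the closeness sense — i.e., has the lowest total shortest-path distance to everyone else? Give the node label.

Frank

Farness (sum of distances to all others) for each node — Emil:15, Frank:12, Goran:17, Iris:14, Lena:20, Orla:16, Priya:18, Sara:16, Theo:17, Veda:15, Wendy:16.
The smallest farness is 12, for Frank, so Frank has the highest closeness.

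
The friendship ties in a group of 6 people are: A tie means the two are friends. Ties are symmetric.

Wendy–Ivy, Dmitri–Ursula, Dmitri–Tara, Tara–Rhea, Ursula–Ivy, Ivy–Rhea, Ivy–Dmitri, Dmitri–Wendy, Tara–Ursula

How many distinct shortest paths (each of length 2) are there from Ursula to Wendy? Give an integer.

2

The shortest distance is 2. The length-2 paths are: Ursula–Dmitri–Wendy; Ursula–Ivy–Wendy.
That gives 2 distinct shortest paths.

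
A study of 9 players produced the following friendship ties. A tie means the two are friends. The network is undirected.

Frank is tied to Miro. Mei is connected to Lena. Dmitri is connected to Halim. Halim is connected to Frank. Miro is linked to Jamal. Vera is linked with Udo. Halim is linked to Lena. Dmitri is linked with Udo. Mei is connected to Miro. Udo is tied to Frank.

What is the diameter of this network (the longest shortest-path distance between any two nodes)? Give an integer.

Eccentricity of each node (its greatest distance to any other): Dmitri:4, Frank:2, Halim:3, Jamal:4, Lena:4, Mei:4, Miro:3, Udo:3, Vera:4.
The maximum eccentricity is 4, realized for instance by the pair Dmitri–Jamal via Dmitri – Halim – Frank – Miro – Jamal. So the diameter is 4.

4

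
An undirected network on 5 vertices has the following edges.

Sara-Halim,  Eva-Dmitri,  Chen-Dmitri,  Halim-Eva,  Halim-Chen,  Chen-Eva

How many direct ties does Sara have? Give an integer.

Sara is directly tied to Halim. That is 1 neighbor, so the degree of Sara is 1.

1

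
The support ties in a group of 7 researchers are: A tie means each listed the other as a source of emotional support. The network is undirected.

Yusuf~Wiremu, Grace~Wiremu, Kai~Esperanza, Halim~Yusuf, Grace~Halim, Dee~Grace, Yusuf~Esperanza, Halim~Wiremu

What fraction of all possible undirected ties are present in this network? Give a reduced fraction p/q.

There are 8 edges and 7 nodes, so the maximum possible is C(7,2) = 21.
Density = 8/21.

8/21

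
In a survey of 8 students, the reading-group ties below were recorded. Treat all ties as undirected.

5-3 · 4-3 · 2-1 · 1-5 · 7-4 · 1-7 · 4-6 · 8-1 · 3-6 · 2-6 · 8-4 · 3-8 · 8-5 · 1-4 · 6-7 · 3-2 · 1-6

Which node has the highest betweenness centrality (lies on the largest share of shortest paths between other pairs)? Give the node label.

1

Unnormalized betweenness of each node: 1:9/2, 2:1/5, 3:5/2, 4:23/15, 5:1/5, 6:23/15, 7:0, 8:8/15.
1 has the largest value, 9/2, making it the main broker — the node through which the most shortest paths run.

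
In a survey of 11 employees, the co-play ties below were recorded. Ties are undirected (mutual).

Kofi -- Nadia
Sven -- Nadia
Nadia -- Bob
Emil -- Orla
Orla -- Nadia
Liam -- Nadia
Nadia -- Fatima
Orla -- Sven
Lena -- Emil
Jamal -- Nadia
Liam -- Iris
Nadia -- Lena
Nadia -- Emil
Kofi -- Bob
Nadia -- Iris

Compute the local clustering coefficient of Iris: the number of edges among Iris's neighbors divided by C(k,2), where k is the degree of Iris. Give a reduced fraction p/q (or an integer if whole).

1

Iris's neighbors: Liam and Nadia (k = 2).
Possible neighbor pairs: C(2,2) = 1. Edges among them: Liam–Nadia → e = 1.
Clustering(Iris) = 1/1.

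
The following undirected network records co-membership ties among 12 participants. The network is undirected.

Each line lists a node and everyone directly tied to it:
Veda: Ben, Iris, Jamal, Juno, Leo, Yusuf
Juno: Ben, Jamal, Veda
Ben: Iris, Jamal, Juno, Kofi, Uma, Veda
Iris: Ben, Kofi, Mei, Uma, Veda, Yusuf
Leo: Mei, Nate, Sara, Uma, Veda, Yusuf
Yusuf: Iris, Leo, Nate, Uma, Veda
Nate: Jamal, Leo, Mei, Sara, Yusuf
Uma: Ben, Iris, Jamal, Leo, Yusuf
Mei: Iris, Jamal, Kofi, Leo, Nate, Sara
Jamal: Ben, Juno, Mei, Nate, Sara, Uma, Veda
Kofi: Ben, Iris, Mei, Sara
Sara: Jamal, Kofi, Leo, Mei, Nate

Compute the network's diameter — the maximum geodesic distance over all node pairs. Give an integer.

Eccentricity of each node (its greatest distance to any other): Ben:2, Iris:2, Jamal:2, Juno:2, Kofi:2, Leo:2, Mei:2, Nate:2, Sara:2, Uma:2, Veda:2, Yusuf:2.
The maximum eccentricity is 2, realized for instance by the pair Sara–Uma via Sara – Jamal – Uma. So the diameter is 2.

2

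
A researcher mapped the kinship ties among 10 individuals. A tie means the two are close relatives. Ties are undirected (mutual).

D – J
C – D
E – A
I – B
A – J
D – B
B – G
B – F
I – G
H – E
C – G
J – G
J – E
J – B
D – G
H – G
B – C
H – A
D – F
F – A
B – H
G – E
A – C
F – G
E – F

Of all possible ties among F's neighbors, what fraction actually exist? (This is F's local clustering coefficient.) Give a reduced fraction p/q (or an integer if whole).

F's neighbors: A, B, D, E, and G (k = 5).
Possible neighbor pairs: C(5,2) = 10. Edges among them: A–E, B–D, B–G, D–G, E–G → e = 5.
Clustering(F) = 5/10 = 1/2.

1/2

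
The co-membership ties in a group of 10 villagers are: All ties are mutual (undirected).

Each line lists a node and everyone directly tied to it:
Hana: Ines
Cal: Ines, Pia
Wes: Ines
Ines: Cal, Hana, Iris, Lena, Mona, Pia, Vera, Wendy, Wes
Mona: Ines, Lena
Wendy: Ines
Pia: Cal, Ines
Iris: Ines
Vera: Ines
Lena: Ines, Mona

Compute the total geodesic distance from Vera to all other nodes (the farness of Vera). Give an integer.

17

Distances from Vera: Cal:2, Hana:2, Ines:1, Iris:2, Lena:2, Mona:2, Pia:2, Wendy:2, Wes:2.
Sum = 2 + 2 + 1 + 2 + 2 + 2 + 2 + 2 + 2 = 17.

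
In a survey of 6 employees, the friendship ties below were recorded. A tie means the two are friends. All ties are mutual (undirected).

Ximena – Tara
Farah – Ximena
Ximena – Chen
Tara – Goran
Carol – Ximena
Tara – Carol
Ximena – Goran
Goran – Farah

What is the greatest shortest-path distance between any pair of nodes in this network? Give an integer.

Eccentricity of each node (its greatest distance to any other): Carol:2, Chen:2, Farah:2, Goran:2, Tara:2, Ximena:1.
The maximum eccentricity is 2, realized for instance by the pair Goran–Chen via Goran – Ximena – Chen. So the diameter is 2.

2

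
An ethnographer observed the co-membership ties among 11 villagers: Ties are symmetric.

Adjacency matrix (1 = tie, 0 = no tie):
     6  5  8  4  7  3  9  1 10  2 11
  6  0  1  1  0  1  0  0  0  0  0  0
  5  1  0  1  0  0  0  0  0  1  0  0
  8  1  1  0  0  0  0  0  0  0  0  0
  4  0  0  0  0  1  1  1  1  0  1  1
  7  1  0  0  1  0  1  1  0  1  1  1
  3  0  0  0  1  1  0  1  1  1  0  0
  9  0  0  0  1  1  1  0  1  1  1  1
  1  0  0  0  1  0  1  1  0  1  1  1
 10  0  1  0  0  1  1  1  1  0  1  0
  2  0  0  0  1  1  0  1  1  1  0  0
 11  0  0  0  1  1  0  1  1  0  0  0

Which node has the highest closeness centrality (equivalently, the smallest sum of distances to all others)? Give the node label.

Farness (sum of distances to all others) for each node — 1:16, 2:16, 3:16, 4:16, 5:19, 6:18, 7:13, 8:24, 9:14, 10:14, 11:18.
The smallest farness is 13, for 7, so 7 has the highest closeness.

7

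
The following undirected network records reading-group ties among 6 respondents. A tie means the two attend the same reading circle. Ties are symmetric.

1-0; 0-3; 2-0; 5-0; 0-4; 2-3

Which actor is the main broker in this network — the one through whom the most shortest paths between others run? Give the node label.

0

Unnormalized betweenness of each node: 0:9, 1:0, 2:0, 3:0, 4:0, 5:0.
0 has the largest value, 9, making it the main broker — the node through which the most shortest paths run.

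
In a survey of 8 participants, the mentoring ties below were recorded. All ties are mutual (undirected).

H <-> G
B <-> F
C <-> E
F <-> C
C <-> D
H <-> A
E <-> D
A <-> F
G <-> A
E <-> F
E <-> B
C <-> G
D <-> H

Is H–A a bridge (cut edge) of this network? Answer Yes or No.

No

Even without that edge, H still reaches A via H – G – A, so the network stays connected. Not a bridge.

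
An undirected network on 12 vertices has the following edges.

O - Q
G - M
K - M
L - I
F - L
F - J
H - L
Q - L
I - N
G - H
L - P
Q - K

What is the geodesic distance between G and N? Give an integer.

4

One shortest route is G – H – L – I – N, which uses 4 edges, and at distance 3 from G we only reach {F, I, P, Q}, which does not include N. So d(G,N) = 4.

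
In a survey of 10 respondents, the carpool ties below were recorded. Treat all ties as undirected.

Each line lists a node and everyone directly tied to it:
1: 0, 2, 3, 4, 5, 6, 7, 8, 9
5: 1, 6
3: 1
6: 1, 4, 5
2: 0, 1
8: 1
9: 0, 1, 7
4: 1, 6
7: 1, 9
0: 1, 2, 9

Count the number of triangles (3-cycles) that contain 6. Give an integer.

6's neighbors: 1, 4, and 5.
Neighbor pairs that are themselves tied: 6–1–4; 6–1–5. Each forms one triangle with 6, for 2 in total.

2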